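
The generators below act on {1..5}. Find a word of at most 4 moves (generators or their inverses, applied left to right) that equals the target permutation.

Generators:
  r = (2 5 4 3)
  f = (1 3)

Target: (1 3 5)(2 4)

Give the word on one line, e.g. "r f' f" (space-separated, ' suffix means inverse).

r r f

  after r: (2 5 4 3)
  after r: (2 4)(3 5)
  after f: (1 3 5)(2 4)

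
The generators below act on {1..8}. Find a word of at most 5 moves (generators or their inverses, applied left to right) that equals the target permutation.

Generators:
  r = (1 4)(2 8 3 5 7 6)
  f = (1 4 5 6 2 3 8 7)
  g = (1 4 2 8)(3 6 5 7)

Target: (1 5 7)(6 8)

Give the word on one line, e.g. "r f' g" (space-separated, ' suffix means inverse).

  after r': (1 4)(2 6 7 5 3 8)
  after g: (1 2 5 6 3)
  after f': (1 6 2 4)(3 7 8)
  after g: (1 5 7)(6 8)

r' g f' g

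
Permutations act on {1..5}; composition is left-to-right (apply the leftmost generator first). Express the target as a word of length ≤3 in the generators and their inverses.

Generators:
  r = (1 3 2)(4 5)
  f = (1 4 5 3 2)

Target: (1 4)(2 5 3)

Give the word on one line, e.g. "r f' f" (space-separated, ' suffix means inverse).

f f r'

  after f: (1 4 5 3 2)
  after f: (1 5 2 4 3)
  after r': (1 4)(2 5 3)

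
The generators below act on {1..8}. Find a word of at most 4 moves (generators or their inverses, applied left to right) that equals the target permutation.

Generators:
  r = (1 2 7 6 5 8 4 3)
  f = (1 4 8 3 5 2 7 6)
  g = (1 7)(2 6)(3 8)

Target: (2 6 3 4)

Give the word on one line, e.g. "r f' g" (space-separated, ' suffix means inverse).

  after f': (1 6 7 2 5 3 8 4)
  after g: (1 2 5 8 4 7 6)
  after r': (2 6 3 4)

f' g r'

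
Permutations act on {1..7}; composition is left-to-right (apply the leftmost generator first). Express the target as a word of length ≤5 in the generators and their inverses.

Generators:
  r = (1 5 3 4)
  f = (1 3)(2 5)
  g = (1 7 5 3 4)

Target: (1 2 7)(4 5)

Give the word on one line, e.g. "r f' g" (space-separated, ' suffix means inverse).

  after r: (1 5 3 4)
  after f': (1 2 5)(3 4)
  after g': (1 2 7)(4 5)

r f' g'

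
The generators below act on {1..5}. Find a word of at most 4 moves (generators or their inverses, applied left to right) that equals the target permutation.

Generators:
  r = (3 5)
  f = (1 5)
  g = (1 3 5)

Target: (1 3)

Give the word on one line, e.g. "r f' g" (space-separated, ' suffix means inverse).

  after g': (1 5 3)
  after r: (1 3)

g' r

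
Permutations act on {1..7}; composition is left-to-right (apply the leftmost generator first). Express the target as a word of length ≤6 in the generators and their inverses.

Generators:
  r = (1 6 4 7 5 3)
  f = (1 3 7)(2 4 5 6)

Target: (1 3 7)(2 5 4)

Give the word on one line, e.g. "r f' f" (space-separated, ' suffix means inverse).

  after r': (1 3 5 7 4 6)
  after f: (1 7 5)(2 4)(3 6)
  after r: (1 5 6)(2 7 3 4)
  after r: (1 3 7)(2 5 4)

r' f r r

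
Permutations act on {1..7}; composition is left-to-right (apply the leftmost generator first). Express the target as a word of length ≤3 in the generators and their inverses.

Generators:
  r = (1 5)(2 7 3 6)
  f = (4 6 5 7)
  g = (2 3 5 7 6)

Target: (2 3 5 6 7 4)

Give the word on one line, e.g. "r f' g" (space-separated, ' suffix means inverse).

  after f: (4 6 5 7)
  after g: (2 3 5 6 7 4)

f g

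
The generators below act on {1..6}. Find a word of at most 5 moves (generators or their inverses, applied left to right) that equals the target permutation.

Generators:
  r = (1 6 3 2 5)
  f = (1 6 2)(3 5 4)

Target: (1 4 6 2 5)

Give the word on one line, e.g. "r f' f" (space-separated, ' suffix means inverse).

f f r f

  after f: (1 6 2)(3 5 4)
  after f: (1 2 6)(3 4 5)
  after r: (1 5 2 3 4)
  after f: (1 4 6 2 5)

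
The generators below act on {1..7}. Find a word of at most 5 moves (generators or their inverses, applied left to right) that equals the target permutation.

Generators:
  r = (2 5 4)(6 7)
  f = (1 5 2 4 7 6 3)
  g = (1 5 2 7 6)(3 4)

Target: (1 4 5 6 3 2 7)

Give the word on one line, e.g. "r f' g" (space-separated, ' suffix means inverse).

r' f f r'

  after r': (2 4 5)(6 7)
  after f: (1 5 4 2 7 3)
  after f: (1 2 6 3 5 7)
  after r': (1 4 5 6 3 2 7)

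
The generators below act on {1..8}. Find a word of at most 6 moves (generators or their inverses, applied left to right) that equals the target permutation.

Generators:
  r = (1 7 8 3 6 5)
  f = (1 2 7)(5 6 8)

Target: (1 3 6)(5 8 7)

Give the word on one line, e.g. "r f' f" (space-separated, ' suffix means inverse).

  after f': (1 7 2)(5 8 6)
  after r: (1 8 5 3 6)(2 7)
  after f': (1 6 7)(3 5)
  after r': (1 3 6)(5 8 7)

f' r f' r'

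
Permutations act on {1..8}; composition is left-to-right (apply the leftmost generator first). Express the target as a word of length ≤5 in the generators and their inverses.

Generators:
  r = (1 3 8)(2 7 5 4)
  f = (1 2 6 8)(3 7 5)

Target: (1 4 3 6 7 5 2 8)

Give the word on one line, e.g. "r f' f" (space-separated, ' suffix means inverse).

f r' f

  after f: (1 2 6 8)(3 7 5)
  after r': (1 4 5)(2 6 3)
  after f: (1 4 3 6 7 5 2 8)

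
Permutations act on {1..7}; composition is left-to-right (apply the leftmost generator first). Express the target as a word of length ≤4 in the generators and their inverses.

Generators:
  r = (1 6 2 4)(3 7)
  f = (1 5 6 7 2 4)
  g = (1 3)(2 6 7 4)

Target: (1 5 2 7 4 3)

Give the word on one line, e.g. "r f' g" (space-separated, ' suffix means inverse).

f g'

  after f: (1 5 6 7 2 4)
  after g': (1 5 2 7 4 3)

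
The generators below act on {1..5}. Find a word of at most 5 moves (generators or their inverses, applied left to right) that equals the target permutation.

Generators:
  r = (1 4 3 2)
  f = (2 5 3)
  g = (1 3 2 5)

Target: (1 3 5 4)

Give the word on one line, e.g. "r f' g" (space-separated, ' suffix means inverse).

g r g'

  after g: (1 3 2 5)
  after r: (1 2 5 4 3)
  after g': (1 3 5 4)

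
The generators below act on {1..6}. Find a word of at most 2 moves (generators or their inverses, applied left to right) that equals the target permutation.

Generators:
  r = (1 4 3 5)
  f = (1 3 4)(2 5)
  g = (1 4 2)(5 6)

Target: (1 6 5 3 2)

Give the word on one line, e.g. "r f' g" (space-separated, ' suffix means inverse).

r' g

  after r': (1 5 3 4)
  after g: (1 6 5 3 2)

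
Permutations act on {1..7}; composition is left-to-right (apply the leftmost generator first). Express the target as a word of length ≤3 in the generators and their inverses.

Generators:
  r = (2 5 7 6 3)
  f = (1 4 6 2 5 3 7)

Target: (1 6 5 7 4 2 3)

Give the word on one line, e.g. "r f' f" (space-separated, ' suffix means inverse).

f f

  after f: (1 4 6 2 5 3 7)
  after f: (1 6 5 7 4 2 3)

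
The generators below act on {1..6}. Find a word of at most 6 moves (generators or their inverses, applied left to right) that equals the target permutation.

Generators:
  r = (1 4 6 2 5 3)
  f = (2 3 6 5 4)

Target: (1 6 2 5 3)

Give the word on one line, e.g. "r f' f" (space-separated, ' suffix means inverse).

  after r': (1 3 5 2 6 4)
  after f': (1 2 3 6 5 4)
  after f': (1 4)
  after r: (1 6 2 5 3)

r' f' f' r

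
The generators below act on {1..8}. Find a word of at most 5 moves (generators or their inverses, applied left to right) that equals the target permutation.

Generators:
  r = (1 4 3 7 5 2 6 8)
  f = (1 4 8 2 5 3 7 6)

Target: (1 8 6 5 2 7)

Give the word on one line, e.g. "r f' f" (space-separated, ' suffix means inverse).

  after f': (1 6 7 3 5 2 8 4)
  after r': (1 2 6 3 7 4 8)
  after f': (1 8 6 5 2 7)

f' r' f'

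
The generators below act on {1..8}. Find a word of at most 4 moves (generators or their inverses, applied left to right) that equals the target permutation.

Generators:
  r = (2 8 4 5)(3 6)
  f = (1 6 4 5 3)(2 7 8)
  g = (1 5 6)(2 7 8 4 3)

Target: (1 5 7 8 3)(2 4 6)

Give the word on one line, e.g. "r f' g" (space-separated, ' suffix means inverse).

r g

  after r: (2 8 4 5)(3 6)
  after g: (1 5 7 8 3)(2 4 6)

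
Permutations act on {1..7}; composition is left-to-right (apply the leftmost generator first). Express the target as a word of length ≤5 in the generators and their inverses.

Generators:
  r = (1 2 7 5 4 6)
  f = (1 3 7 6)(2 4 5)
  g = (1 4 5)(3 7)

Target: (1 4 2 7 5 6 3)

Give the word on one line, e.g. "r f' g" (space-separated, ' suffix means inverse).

  after r: (1 2 7 5 4 6)
  after f: (1 4)(2 6 3 7)
  after g: (1 5)(2 6 7)
  after f': (1 4 2 7 5 6 3)

r f g f'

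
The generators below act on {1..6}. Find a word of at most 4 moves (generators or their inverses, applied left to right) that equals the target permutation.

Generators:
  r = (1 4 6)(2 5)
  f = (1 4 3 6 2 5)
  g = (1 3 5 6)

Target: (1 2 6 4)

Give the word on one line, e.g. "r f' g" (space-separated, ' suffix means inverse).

g' g' f'

  after g': (1 6 5 3)
  after g': (1 5)(3 6)
  after f': (1 2 6 4)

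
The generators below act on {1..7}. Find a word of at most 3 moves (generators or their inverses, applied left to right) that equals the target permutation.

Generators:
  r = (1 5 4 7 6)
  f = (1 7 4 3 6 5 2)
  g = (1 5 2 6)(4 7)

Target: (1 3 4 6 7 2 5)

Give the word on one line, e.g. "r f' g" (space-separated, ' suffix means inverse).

  after f: (1 7 4 3 6 5 2)
  after r': (1 4 3 7 5 2 6)
  after f: (1 3 4 6 7 2 5)

f r' f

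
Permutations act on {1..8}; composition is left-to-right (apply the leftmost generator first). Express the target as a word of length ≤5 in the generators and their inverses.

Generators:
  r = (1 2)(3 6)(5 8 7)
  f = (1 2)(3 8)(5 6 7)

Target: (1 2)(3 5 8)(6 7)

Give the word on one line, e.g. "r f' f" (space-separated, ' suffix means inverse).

r' f r

  after r': (1 2)(3 6)(5 7 8)
  after f: (3 7)(6 8)
  after r: (1 2)(3 5 8)(6 7)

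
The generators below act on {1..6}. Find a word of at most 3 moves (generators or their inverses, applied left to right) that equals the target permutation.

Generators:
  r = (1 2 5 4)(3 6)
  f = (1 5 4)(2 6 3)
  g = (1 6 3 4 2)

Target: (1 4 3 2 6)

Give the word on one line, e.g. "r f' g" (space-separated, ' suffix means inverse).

f r' g'

  after f: (1 5 4)(2 6 3)
  after r': (1 2 3)
  after g': (1 4 3 2 6)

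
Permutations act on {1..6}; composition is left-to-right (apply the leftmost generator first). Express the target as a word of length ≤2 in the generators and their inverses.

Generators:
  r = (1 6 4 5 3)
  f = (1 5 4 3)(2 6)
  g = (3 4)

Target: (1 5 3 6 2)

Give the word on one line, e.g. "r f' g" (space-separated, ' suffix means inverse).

f' r'

  after f': (1 3 4 5)(2 6)
  after r': (1 5 3 6 2)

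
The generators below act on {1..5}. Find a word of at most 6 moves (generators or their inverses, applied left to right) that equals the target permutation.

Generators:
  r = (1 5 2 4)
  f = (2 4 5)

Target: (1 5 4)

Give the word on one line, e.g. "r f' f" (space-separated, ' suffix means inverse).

  after r': (1 4 2 5)
  after r': (1 2)(4 5)
  after f: (1 4 2)
  after r: (2 5)
  after r: (1 5 4)

r' r' f r r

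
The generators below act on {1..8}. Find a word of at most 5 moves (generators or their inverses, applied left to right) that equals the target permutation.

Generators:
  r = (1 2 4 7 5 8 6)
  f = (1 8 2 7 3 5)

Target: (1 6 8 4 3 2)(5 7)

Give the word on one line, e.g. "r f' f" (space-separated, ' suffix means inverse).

  after f: (1 8 2 7 3 5)
  after r: (1 6)(2 5)(3 8 4 7)
  after f: (1 6 8 4 3 2)(5 7)

f r f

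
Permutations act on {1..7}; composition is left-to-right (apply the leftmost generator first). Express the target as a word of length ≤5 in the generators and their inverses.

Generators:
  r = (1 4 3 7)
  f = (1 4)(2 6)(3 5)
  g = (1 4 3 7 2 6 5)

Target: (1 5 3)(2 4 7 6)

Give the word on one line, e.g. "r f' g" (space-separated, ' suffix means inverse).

  after f': (1 4)(2 6)(3 5)
  after g: (1 3)(2 5 7)
  after f': (1 5 7 6 2 3 4)
  after r': (1 5 3)(2 4 7 6)

f' g f' r'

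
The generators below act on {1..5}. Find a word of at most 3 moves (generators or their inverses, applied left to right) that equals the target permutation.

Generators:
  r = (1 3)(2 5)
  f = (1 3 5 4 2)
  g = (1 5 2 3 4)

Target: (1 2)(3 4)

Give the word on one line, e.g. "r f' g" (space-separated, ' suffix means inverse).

r f g

  after r: (1 3)(2 5)
  after f: (1 5)(2 4)
  after g: (1 2)(3 4)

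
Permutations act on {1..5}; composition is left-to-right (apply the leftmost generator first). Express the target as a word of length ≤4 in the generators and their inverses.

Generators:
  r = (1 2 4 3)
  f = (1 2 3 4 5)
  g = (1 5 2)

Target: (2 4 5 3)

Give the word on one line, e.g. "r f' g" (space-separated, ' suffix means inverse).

  after f: (1 2 3 4 5)
  after r': (2 4 5 3)

f r'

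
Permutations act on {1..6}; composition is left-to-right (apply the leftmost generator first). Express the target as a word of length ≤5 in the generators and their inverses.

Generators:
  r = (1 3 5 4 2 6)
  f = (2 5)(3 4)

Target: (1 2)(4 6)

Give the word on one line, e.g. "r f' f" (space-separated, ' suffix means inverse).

  after f: (2 5)(3 4)
  after r': (1 6 2 3 5 4)
  after r': (1 2)(4 6)

f r' r'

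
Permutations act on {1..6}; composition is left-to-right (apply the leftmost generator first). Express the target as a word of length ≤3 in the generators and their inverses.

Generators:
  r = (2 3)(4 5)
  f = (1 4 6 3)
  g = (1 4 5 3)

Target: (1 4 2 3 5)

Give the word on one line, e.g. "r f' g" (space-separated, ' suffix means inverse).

  after g': (1 3 5 4)
  after g': (1 5)(3 4)
  after r: (1 4 2 3 5)

g' g' r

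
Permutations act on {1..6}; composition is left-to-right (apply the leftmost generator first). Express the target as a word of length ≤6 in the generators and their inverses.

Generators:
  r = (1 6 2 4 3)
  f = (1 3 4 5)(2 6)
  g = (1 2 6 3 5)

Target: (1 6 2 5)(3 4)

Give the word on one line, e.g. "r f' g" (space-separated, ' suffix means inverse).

  after g: (1 2 6 3 5)
  after r': (1 6 4 2)(3 5)
  after g': (1 2 5 6 4)
  after r': (1 6 2 5)(3 4)

g r' g' r'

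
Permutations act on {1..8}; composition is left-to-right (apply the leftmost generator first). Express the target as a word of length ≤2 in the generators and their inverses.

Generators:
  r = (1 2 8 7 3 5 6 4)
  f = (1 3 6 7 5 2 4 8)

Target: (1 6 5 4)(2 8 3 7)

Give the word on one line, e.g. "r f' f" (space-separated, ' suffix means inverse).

  after f: (1 3 6 7 5 2 4 8)
  after f: (1 6 5 4)(2 8 3 7)

f f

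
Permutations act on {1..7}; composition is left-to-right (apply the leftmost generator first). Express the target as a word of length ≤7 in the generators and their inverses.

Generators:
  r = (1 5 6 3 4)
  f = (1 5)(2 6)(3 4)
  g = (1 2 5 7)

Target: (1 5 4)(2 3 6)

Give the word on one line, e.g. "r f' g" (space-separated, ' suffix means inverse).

r' f' r r f'

  after r': (1 4 3 6 5)
  after f': (1 3 2 6)
  after r: (1 4)(2 3)(5 6)
  after r: (2 4 5 3)
  after f': (1 5 4)(2 3 6)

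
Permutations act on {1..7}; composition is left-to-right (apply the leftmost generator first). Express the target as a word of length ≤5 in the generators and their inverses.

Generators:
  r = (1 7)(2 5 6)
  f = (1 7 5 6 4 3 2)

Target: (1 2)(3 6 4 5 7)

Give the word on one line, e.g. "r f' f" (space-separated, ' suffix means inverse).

r f' f'

  after r: (1 7)(2 5 6)
  after f': (2 7)(3 4 6)
  after f': (1 2)(3 6 4 5 7)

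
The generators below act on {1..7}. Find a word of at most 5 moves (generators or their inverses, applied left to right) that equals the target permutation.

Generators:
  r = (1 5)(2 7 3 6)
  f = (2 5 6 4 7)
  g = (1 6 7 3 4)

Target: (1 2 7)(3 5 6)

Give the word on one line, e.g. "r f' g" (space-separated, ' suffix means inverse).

g' f' g r'

  after g': (1 4 3 7 6)
  after f': (1 6)(2 7 5)(3 4)
  after g: (1 7 5 2 3)
  after r': (1 2 7)(3 5 6)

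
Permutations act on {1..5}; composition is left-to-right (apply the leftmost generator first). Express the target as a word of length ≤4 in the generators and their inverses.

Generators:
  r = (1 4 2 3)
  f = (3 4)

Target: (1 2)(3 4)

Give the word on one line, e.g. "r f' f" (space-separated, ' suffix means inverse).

f' r r f

  after f': (3 4)
  after r: (1 4)(2 3)
  after r: (1 2)
  after f: (1 2)(3 4)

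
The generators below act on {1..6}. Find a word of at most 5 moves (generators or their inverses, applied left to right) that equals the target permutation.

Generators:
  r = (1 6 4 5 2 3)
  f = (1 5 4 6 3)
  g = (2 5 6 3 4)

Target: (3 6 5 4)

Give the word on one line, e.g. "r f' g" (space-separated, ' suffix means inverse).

g' f g r'

  after g': (2 4 3 6 5)
  after f: (1 5 2 6 4)
  after g: (1 6 2 3 4)
  after r': (3 6 5 4)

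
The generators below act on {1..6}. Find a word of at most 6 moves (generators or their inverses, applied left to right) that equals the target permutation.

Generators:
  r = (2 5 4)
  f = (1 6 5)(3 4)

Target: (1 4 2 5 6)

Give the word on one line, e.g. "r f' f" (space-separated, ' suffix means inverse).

f f r' r'

  after f: (1 6 5)(3 4)
  after f: (1 5 6)
  after r': (1 2 4 5 6)
  after r': (1 4 2 5 6)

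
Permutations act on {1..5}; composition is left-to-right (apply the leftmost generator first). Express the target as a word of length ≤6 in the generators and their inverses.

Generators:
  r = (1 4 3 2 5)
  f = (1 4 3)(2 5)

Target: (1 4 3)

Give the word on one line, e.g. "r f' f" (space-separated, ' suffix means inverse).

r' f r' f'

  after r': (1 5 2 3 4)
  after f: (1 2)
  after r': (1 3 4)(2 5)
  after f': (1 4 3)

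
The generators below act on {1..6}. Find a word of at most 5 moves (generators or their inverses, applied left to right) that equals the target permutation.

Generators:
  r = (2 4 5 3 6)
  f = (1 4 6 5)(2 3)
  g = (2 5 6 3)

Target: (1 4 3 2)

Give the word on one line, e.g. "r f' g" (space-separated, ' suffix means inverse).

g' r' f

  after g': (2 3 6 5)
  after r': (2 5 6 4)
  after f: (1 4 3 2)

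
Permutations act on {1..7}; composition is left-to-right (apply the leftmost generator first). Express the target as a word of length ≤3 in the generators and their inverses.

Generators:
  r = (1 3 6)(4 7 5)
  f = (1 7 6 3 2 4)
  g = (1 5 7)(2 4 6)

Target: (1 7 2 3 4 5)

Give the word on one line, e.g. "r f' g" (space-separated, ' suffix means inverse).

  after r': (1 6 3)(4 5 7)
  after f': (1 7 2 3 4 5)

r' f'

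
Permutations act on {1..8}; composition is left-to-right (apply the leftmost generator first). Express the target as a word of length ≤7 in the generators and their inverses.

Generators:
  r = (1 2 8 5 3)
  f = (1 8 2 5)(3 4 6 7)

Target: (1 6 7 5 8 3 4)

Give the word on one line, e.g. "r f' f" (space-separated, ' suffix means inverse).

f' r f' f' r'

  after f': (1 5 2 8)(3 7 6 4)
  after r: (1 3 7 6 4)(2 5 8)
  after f': (1 7 4 5)(3 6)
  after f': (1 6 7 3 4 2 8)
  after r': (1 6 7 5 8 3 4)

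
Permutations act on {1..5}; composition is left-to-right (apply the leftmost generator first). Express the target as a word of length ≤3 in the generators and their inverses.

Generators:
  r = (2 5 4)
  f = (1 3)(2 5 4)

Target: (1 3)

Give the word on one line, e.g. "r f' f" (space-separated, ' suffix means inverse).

r' f' r'

  after r': (2 4 5)
  after f': (1 3)(2 5 4)
  after r': (1 3)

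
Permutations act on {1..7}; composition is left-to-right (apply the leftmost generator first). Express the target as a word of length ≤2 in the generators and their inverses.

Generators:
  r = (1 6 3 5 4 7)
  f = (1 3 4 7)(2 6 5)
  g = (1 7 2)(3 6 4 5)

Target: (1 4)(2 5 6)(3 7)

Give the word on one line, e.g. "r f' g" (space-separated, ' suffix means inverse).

f f

  after f: (1 3 4 7)(2 6 5)
  after f: (1 4)(2 5 6)(3 7)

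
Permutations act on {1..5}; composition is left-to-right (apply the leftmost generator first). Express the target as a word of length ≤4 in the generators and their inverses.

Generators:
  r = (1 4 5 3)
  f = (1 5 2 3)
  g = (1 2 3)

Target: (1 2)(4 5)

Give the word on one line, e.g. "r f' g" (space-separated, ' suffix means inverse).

g' f' r

  after g': (1 3 2)
  after f': (1 2 3 5)
  after r: (1 2)(4 5)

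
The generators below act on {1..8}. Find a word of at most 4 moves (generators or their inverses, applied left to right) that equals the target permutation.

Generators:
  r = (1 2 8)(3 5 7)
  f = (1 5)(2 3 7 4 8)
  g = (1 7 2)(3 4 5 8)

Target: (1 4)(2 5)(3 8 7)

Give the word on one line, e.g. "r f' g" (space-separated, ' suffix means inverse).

  after g: (1 7 2)(3 4 5 8)
  after f: (1 4)(2 5)(3 8 7)

g f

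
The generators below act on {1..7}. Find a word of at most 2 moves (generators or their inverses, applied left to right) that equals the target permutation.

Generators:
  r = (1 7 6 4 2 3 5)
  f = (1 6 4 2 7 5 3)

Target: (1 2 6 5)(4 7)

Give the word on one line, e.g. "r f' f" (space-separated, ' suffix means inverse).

f' r'

  after f': (1 3 5 7 2 4 6)
  after r': (1 2 6 5)(4 7)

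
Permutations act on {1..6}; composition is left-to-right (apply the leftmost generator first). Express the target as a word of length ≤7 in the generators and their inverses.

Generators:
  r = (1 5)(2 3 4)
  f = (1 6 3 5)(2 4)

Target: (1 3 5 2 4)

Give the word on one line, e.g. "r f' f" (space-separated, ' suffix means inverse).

  after f': (1 5 3 6)(2 4)
  after f': (1 3)(5 6)
  after r': (1 2 4 3 5 6)
  after f: (1 4 5 3)
  after r': (1 3 5 2 4)

f' f' r' f r'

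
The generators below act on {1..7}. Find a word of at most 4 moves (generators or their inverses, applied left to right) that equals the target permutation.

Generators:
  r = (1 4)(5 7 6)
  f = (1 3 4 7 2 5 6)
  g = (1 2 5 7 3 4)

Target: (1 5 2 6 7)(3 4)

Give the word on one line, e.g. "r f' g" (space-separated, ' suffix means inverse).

f' r

  after f': (1 6 5 2 7 4 3)
  after r: (1 5 2 6 7)(3 4)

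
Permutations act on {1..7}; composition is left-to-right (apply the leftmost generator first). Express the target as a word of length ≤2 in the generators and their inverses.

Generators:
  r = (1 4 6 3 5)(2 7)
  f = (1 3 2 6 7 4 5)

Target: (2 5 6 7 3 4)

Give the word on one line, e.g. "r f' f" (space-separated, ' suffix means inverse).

f' r

  after f': (1 5 4 7 6 2 3)
  after r: (2 5 6 7 3 4)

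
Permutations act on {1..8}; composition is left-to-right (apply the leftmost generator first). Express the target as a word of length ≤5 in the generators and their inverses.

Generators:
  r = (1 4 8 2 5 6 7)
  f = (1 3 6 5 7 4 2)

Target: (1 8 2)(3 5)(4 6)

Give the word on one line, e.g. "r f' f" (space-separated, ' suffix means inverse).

  after f': (1 2 4 7 5 6 3)
  after f': (1 4 5 3 2 7 6)
  after r: (1 8 2)(3 5)(4 6)

f' f' r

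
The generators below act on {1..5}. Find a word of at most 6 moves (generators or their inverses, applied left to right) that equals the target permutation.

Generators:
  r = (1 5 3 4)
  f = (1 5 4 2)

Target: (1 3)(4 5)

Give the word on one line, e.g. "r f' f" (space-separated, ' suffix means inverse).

f' f' r' f'

  after f': (1 2 4 5)
  after f': (1 4)(2 5)
  after r': (1 3 5 2)
  after f': (1 3)(4 5)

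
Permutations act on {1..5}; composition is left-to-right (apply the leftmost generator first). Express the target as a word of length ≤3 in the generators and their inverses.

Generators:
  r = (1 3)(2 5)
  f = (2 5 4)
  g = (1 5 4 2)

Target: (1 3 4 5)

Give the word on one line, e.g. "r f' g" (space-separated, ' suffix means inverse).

  after r': (1 3)(2 5)
  after g: (1 3 5)(2 4)
  after f: (1 3 4 5)

r' g f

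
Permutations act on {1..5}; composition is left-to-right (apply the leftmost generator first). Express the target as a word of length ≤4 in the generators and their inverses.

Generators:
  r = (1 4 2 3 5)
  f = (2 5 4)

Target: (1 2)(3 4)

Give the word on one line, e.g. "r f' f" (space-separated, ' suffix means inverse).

f' r' f'

  after f': (2 4 5)
  after r': (1 5 4 3 2)
  after f': (1 2)(3 4)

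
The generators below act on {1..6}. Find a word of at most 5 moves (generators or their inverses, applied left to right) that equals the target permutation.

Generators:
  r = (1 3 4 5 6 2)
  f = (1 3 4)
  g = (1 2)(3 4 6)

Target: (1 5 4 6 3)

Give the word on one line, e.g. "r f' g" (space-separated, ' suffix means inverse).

  after f: (1 3 4)
  after g': (1 6 4 2)
  after r': (1 5 4 6 3)

f g' r'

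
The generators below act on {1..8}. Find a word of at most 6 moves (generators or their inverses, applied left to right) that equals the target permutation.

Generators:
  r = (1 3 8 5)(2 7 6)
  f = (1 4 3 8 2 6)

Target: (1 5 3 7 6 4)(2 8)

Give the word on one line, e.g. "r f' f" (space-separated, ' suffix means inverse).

f f r' r'

  after f: (1 4 3 8 2 6)
  after f: (1 3 2)(4 8 6)
  after r': (2 5 8 7)(3 6 4)
  after r': (1 5 3 7 6 4)(2 8)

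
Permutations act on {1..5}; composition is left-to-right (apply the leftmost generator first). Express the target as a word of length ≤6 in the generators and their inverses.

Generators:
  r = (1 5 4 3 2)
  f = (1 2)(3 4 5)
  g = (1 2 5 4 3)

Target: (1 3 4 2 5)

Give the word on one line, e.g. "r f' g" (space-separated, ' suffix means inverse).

g' r' f' g' f'

  after g': (1 3 4 5 2)
  after r': (1 4)(3 5)
  after f': (1 3 4 2)
  after g': (1 4)(2 3 5)
  after f': (1 3 4 2 5)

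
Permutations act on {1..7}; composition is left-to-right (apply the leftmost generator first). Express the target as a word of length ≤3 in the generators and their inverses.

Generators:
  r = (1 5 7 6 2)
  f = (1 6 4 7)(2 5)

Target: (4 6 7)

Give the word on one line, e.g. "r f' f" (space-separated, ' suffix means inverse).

r f r

  after r: (1 5 7 6 2)
  after f: (1 2 6 5)(4 7)
  after r: (4 6 7)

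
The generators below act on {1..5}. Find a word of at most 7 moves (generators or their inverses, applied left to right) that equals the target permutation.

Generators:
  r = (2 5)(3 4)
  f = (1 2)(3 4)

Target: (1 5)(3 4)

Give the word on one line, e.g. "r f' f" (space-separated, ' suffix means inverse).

r' f r f f

  after r': (2 5)(3 4)
  after f: (1 2 5)
  after r: (1 5)(3 4)
  after f: (1 5 2)
  after f: (1 5)(3 4)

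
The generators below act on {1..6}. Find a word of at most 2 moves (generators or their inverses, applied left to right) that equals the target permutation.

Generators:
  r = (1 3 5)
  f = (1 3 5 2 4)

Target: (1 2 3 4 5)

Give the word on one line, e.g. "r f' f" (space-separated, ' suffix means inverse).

f' f'

  after f': (1 4 2 5 3)
  after f': (1 2 3 4 5)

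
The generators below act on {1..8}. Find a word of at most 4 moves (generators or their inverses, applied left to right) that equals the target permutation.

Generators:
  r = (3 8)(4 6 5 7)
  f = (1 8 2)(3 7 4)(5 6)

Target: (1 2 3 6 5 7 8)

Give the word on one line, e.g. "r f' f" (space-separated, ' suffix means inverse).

  after f: (1 8 2)(3 7 4)(5 6)
  after f: (1 2 8)(3 4 7)
  after r: (1 2 3 6 5 7 8)

f f r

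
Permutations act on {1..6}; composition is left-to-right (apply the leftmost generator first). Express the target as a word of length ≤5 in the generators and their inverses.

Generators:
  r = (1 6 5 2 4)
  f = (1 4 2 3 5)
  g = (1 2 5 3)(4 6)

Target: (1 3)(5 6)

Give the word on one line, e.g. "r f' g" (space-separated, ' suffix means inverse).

  after r: (1 6 5 2 4)
  after r: (1 5 4 6 2)
  after g: (1 3)(5 6)

r r g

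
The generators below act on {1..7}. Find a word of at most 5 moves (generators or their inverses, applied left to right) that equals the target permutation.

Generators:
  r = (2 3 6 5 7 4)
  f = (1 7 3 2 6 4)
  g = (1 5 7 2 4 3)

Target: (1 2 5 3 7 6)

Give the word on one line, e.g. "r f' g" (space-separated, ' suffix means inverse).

r f' g'

  after r: (2 3 6 5 7 4)
  after f': (1 4 3 2 7 6 5)
  after g': (1 2 5 3 7 6)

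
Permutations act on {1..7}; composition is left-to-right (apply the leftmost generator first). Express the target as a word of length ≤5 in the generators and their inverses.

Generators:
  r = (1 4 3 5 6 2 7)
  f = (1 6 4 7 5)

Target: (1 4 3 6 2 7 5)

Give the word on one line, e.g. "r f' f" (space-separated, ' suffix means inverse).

r' f r' r'

  after r': (1 7 2 6 5 3 4)
  after f: (1 5 3 7 2 4 6)
  after r': (1 3 2)(4 5)(6 7)
  after r': (1 4 3 6 2 7 5)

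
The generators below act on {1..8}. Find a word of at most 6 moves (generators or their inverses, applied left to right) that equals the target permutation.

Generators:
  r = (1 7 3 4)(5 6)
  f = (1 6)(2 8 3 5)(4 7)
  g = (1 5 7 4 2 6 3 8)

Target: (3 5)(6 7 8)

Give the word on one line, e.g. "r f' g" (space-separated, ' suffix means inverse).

g' r f' g' r

  after g': (1 8 3 6 2 4 7 5)
  after r: (1 8 4 3 5 7 6 2)
  after f': (1 2 6 5 4 8 7)
  after g': (1 4 3 6)(5 7 8)
  after r: (3 5)(6 7 8)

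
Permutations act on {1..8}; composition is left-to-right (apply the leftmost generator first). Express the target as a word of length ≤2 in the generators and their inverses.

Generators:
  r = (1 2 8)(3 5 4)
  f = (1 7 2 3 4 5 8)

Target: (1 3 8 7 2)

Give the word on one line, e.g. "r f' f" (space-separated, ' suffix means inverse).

r f

  after r: (1 2 8)(3 5 4)
  after f: (1 3 8 7 2)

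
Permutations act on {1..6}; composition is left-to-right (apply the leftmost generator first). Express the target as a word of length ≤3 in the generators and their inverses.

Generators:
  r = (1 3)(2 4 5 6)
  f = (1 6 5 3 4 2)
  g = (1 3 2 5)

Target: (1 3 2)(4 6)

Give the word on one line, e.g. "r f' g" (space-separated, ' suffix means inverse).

r' r' g

  after r': (1 3)(2 6 5 4)
  after r': (2 5)(4 6)
  after g: (1 3 2)(4 6)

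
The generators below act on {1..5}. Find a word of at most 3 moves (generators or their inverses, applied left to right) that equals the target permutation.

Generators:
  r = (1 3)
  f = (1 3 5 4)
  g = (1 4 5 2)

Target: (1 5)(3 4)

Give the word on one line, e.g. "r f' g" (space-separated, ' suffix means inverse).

  after f': (1 4 5 3)
  after f': (1 5)(3 4)

f' f'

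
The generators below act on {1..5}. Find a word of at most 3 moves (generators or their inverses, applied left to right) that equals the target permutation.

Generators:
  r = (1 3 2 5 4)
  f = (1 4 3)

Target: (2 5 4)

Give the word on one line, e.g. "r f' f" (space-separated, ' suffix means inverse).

f r

  after f: (1 4 3)
  after r: (2 5 4)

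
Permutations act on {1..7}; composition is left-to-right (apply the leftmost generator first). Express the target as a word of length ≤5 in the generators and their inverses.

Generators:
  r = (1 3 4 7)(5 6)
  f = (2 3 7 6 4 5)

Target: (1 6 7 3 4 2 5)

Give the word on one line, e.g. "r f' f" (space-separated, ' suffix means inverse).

f r' r' f r'

  after f: (2 3 7 6 4 5)
  after r': (1 7 5 2)(3 4 6)
  after r': (1 4 5 2 7 6)
  after f: (1 5 3 7 4 2 6)
  after r': (1 6 7 3 4 2 5)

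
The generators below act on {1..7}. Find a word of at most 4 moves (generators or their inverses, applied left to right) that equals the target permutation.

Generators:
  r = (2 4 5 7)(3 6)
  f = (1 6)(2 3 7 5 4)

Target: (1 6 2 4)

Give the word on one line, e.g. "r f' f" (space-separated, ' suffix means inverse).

f f r f'

  after f: (1 6)(2 3 7 5 4)
  after f: (2 7 4 3 5)
  after r: (3 7 5 4 6)
  after f': (1 6 2 4)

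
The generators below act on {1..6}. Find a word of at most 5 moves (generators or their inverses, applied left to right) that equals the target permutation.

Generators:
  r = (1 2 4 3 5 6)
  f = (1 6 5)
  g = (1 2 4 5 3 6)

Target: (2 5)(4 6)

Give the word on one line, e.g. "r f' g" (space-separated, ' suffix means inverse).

f' r g

  after f': (1 5 6)
  after r: (1 6 2 4 3 5)
  after g: (2 5)(4 6)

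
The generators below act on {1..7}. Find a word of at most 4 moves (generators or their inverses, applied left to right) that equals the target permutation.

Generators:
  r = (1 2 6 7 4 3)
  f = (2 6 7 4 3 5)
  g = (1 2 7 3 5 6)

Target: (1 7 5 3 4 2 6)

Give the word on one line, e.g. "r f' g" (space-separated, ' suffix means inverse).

  after r': (1 3 4 7 6 2)
  after g': (1 7 5 3 4 2 6)

r' g'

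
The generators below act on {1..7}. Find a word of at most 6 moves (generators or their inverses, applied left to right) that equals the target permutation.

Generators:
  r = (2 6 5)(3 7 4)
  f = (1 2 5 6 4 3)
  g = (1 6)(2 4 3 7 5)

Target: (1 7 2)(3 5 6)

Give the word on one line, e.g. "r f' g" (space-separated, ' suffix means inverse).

r' f f g' f'

  after r': (2 5 6)(3 4 7)
  after f: (1 2 6 5 4 7)
  after f: (1 5 3)(2 4 7)
  after g': (1 7 5 4 3 6)
  after f': (1 7 2)(3 5 6)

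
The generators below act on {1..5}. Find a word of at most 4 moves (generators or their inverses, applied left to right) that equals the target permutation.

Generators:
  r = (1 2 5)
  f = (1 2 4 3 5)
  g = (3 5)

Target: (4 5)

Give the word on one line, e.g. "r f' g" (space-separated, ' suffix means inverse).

g f' r

  after g: (3 5)
  after f': (1 5 4 2)
  after r: (4 5)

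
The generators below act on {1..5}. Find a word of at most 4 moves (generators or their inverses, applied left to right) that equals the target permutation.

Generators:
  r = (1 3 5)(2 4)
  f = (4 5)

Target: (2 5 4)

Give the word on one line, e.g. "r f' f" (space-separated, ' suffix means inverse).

  after r': (1 5 3)(2 4)
  after r': (1 3 5)
  after r': (2 4)
  after f': (2 5 4)

r' r' r' f'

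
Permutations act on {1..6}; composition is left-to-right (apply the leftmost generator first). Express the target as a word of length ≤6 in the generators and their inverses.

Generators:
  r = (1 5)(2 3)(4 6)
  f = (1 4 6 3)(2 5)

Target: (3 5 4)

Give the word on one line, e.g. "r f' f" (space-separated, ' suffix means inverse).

  after f': (1 3 6 4)(2 5)
  after r: (1 2)(3 4 5)
  after f': (1 5 6 4 2 3)
  after r': (3 5 4)

f' r f' r'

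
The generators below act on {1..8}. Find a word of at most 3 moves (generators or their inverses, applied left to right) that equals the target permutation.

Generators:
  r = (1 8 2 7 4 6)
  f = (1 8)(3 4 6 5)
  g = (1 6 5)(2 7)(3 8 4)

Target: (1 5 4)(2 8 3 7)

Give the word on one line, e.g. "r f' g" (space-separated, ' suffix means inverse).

  after g: (1 6 5)(2 7)(3 8 4)
  after g: (1 5 6)(3 4 8)
  after r': (1 5 4)(2 8 3 7)

g g r'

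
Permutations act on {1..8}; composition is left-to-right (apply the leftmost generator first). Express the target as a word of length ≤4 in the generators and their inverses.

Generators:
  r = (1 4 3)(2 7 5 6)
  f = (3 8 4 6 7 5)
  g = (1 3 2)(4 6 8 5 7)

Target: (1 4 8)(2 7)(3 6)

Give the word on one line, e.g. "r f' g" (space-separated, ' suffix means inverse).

f' r

  after f': (3 5 7 6 4 8)
  after r: (1 4 8)(2 7)(3 6)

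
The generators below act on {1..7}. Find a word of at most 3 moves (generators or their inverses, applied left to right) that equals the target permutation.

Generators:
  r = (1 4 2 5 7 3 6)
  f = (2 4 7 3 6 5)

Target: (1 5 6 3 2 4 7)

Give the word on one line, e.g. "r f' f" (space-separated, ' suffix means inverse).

f' r' f

  after f': (2 5 6 3 7 4)
  after r': (1 6 7)(3 5)
  after f: (1 5 6 3 2 4 7)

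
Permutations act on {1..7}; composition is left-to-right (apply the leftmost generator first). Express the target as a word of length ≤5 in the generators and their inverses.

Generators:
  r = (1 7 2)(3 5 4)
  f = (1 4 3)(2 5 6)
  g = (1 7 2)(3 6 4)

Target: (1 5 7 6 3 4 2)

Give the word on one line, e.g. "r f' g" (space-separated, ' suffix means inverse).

r' g r' f g'

  after r': (1 2 7)(3 4 5)
  after g: (4 5 6)
  after r': (1 2 7)(3 4)(5 6)
  after f: (1 5 2 7 4)
  after g': (1 5 7 6 3 4 2)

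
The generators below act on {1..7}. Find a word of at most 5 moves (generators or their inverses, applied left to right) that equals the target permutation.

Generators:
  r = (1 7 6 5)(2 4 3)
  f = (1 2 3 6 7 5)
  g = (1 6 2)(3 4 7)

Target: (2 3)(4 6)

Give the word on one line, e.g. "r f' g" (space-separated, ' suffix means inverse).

g f r'

  after g: (1 6 2)(3 4 7)
  after f: (1 7 6 3 4 5)
  after r': (2 3)(4 6)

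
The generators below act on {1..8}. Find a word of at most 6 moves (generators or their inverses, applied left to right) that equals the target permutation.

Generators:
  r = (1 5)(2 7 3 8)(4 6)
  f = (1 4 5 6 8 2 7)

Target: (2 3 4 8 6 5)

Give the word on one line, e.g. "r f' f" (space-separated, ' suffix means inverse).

f' r' f f

  after f': (1 7 2 8 6 5 4)
  after r': (1 2 3 7 8 4 5 6)
  after f: (1 7 2 3)(4 6)(5 8)
  after f: (2 3 4 8 6 5)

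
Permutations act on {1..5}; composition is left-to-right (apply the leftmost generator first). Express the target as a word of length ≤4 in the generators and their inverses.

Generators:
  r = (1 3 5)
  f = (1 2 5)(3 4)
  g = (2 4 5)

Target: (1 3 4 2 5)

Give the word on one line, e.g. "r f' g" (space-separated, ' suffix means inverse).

r g'

  after r: (1 3 5)
  after g': (1 3 4 2 5)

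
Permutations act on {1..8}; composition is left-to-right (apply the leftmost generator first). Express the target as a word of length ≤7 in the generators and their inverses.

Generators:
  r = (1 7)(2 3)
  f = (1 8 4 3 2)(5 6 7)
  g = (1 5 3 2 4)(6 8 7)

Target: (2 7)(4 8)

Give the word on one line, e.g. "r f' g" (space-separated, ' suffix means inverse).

  after f': (1 2 3 4 8)(5 7 6)
  after g': (1 3 2 5 8 4 6)
  after f: (1 2 6 8 3)(4 7 5)
  after g: (1 4 6 7 3 5)(2 8)
  after g: (2 7)(4 8)

f' g' f g g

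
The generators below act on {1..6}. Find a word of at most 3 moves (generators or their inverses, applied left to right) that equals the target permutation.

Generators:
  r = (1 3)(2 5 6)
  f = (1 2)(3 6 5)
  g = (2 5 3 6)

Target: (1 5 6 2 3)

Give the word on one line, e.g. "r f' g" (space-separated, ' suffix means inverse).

  after r': (1 3)(2 6 5)
  after g': (1 5 6 2 3)

r' g'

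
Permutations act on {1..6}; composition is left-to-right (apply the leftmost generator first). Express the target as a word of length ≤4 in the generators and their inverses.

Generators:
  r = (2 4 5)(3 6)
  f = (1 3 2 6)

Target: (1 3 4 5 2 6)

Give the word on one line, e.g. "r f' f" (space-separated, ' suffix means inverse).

  after f: (1 3 2 6)
  after r': (1 6)(2 3 5 4)
  after r': (1 3 4 5 2 6)

f r' r'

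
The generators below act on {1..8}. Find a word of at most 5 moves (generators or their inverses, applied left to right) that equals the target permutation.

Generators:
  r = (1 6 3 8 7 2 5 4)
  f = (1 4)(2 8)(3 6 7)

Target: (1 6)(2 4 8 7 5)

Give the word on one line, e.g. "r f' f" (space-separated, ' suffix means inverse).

f' r' r' r' f'

  after f': (1 4)(2 8)(3 7 6)
  after r': (1 5 2 3 8 7)
  after r': (1 2 6)(4 5 7)
  after r': (1 7 5 8 3 6 4 2)
  after f': (1 6)(2 4 8 7 5)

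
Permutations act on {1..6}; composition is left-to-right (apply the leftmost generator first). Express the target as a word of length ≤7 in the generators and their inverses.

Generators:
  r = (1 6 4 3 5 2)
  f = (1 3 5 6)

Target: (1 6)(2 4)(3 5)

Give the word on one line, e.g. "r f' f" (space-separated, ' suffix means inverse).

  after r: (1 6 4 3 5 2)
  after r: (1 4 5)(2 6 3)
  after r: (1 3)(2 4)(5 6)
  after f': (2 4)(3 6)
  after f': (1 6)(2 4)(3 5)

r r r f' f'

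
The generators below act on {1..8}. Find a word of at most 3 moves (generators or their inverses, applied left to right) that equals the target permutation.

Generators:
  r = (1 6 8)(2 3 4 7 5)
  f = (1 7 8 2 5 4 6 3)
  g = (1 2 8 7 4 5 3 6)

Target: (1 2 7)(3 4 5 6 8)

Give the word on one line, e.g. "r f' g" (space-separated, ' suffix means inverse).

  after g': (1 6 3 5 4 7 8 2)
  after r': (2 8 5 3 7 6)
  after g: (1 2 7)(3 4 5 6 8)

g' r' g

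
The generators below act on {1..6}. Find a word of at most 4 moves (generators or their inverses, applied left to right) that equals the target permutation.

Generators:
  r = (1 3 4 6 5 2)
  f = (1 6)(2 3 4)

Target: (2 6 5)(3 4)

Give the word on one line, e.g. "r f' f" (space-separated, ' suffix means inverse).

r' f r'

  after r': (1 2 5 6 4 3)
  after f: (1 3 6 2 5)
  after r': (2 6 5)(3 4)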